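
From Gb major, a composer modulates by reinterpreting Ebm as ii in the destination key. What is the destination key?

Db major

The numeral ii denotes a minor triad on scale degree 2. With Eb on degree 2, the tonic of the new key is Db.
Degree 2 carries a minor triad in major keys, so the destination is Db major.
Check: the diatonic triads of Db major are Db (I), Ebm (ii), Fm (iii), Gb (IV), Ab (V), Bbm (vi), Cdim (vii°) — Ebm is indeed ii.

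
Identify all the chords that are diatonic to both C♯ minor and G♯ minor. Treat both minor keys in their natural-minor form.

C♯m, E, G♯m, B

Triads in C♯ minor (natural minor): C♯ minor (i), D♯ diminished (ii°), E major (III), F♯ minor (iv), G♯ minor (v), A major (VI), B major (VII).
Triads in G♯ minor (natural minor): G♯ minor (i), A♯ diminished (ii°), B major (III), C♯ minor (iv), D♯ minor (v), E major (VI), F♯ major (VII).
Shared triads with their functions: C♯ minor (i in C♯ minor, iv in G♯ minor); E major (III in C♯ minor, VI in G♯ minor); G♯ minor (v in C♯ minor, i in G♯ minor); B major (VII in C♯ minor, III in G♯ minor).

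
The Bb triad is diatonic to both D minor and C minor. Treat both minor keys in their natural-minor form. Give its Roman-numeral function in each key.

VI in D minor; VII in C minor

The scale of D minor (natural minor) is D E F G A Bb C; Bb is degree 6, and the triad built there (Bb-D-F) is major, so it is VI.
The scale of C minor (natural minor) is C D Eb F G Ab Bb; Bb is degree 7, and the triad built there (Bb-D-F) is major, so it is VII.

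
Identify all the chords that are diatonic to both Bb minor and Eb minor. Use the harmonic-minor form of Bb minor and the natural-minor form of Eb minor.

Triads in Bb minor (harmonic minor): Bbm (i), Cdim (ii°), Dbaug (III+), Ebm (iv), F (V), Gb (VI), Adim (vii°).
Triads in Eb minor (natural minor): Ebm (i), Fdim (ii°), Gb (III), Abm (iv), Bbm (v), Cb (VI), Db (VII).
Shared triads with their functions: Bbm (i in Bb minor, v in Eb minor); Ebm (iv in Bb minor, i in Eb minor); Gb (VI in Bb minor, III in Eb minor).

Bbm, Ebm, Gb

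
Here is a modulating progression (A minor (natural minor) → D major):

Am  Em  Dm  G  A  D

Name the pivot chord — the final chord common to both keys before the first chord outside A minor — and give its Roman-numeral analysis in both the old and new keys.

Chords diatonic to A minor: Am, Bdim, C, Dm, Em, F, G.
Reading the progression, the first chord not in that set is A, so the modulation leaves A minor there.
The chord immediately before A is G, which is diatonic to both keys: VII in A minor and IV in D major.

G — VII in A minor, IV in D major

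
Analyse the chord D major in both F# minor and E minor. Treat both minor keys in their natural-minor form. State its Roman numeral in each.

The scale of F# minor (natural minor) is F# G# A B C# D E; D is degree 6, and the triad built there (D-F#-A) is major, so it is VI.
The scale of E minor (natural minor) is E F# G A B C D; D is degree 7, and the triad built there (D-F#-A) is major, so it is VII.

VI in F# minor; VII in E minor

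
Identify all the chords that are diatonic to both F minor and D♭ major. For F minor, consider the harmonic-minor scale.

Fm, B♭m, D♭

Triads in F minor (harmonic minor): Fm (i), Gdim (ii°), A♭aug (III+), B♭m (iv), C (V), D♭ (VI), Edim (vii°).
Triads in D♭ major: D♭ (I), E♭m (ii), Fm (iii), G♭ (IV), A♭ (V), B♭m (vi), Cdim (vii°).
Shared triads with their functions: Fm (i in F minor, iii in D♭ major); B♭m (iv in F minor, vi in D♭ major); D♭ (VI in F minor, I in D♭ major).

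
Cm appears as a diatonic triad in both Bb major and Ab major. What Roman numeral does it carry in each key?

ii in Bb major; iii in Ab major

The scale of Bb major is Bb C D Eb F G A; C is degree 2, and the triad built there (C-Eb-G) is minor, so it is ii.
The scale of Ab major is Ab Bb C Db Eb F G; C is degree 3, and the triad built there (C-Eb-G) is minor, so it is iii.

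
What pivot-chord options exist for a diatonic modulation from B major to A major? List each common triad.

C#m, E

Triads in B major: B (I), C#m (ii), D#m (iii), E (IV), F# (V), G#m (vi), A#dim (vii°).
Triads in A major: A (I), Bm (ii), C#m (iii), D (IV), E (V), F#m (vi), G#dim (vii°).
Shared triads with their functions: C#m (ii in B major, iii in A major); E (IV in B major, V in A major).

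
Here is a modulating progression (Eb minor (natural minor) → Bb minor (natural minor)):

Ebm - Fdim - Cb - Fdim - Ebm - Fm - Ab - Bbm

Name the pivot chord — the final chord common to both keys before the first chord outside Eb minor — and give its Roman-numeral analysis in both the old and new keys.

Chords diatonic to Eb minor: Ebm, Fdim, Gb, Abm, Bbm, Cb, Db.
Reading the progression, the first chord not in that set is Fm, so the modulation leaves Eb minor there.
The chord immediately before Fm is Ebm, which is diatonic to both keys: i in Eb minor and iv in Bb minor.

Ebm — i in Eb minor, iv in Bb minor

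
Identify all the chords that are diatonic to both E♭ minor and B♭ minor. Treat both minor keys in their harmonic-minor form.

E♭m

Triads in E♭ minor (harmonic minor): E♭m (i), Fdim (ii°), G♭aug (III+), A♭m (iv), B♭ (V), C♭ (VI), Ddim (vii°).
Triads in B♭ minor (harmonic minor): B♭m (i), Cdim (ii°), D♭aug (III+), E♭m (iv), F (V), G♭ (VI), Adim (vii°).
Shared triads with their functions: E♭m (i in E♭ minor, iv in B♭ minor).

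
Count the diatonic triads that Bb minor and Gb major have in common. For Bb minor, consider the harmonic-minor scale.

3

Diatonic triads of Bb minor (harmonic minor): Bbm (i), Cdim (ii°), Dbaug (III+), Ebm (iv), F (V), Gb (VI), Adim (vii°).
Diatonic triads of Gb major: Gb (I), Abm (ii), Bbm (iii), Cb (IV), Db (V), Ebm (vi), Fdim (vii°).
Matching root and quality in both lists: Bbm, Ebm, Gb.
That gives 3 common triads.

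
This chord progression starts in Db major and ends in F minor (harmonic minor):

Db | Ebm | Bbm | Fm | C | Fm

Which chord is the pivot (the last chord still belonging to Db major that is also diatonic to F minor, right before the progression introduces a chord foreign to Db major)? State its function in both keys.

Fm — iii in Db major, i in F minor

Chords diatonic to Db major: Db, Ebm, Fm, Gb, Ab, Bbm, Cdim.
Reading the progression, the first chord not in that set is C, so the modulation leaves Db major there.
The chord immediately before C is Fm, which is diatonic to both keys: iii in Db major and i in F minor.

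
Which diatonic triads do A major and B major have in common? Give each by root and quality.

C#m, E

Triads in A major: A major (I), B minor (ii), C# minor (iii), D major (IV), E major (V), F# minor (vi), G# diminished (vii°).
Triads in B major: B major (I), C# minor (ii), D# minor (iii), E major (IV), F# major (V), G# minor (vi), A# diminished (vii°).
Shared triads with their functions: C# minor (iii in A major, ii in B major); E major (V in A major, IV in B major).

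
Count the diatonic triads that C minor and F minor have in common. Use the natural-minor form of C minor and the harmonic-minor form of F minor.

1

Diatonic triads of C minor (natural minor): C minor (i), D diminished (ii°), Eb major (III), F minor (iv), G minor (v), Ab major (VI), Bb major (VII).
Diatonic triads of F minor (harmonic minor): F minor (i), G diminished (ii°), Ab augmented (III+), Bb minor (iv), C major (V), Db major (VI), E diminished (vii°).
Matching root and quality in both lists: F minor.
That gives 1 common triad.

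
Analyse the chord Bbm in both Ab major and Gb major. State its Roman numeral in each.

ii in Ab major; iii in Gb major

The scale of Ab major is Ab Bb C Db Eb F G; Bb is degree 2, and the triad built there (Bb-Db-F) is minor, so it is ii.
The scale of Gb major is Gb Ab Bb Cb Db Eb F; Bb is degree 3, and the triad built there (Bb-Db-F) is minor, so it is iii.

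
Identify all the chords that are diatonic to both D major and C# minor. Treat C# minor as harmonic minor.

F#m, A

Triads in D major: D (I), Em (ii), F#m (iii), G (IV), A (V), Bm (vi), C#dim (vii°).
Triads in C# minor (harmonic minor): C#m (i), D#dim (ii°), Eaug (III+), F#m (iv), G# (V), A (VI), B#dim (vii°).
Shared triads with their functions: F#m (iii in D major, iv in C# minor); A (V in D major, VI in C# minor).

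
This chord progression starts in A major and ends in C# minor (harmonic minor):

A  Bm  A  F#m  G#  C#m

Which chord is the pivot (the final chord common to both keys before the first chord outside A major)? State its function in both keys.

Chords diatonic to A major: A, Bm, C#m, D, E, F#m, G#dim.
Reading the progression, the first chord not in that set is G#, so the modulation leaves A major there.
The chord immediately before G# is F#m, which is diatonic to both keys: vi in A major and iv in C# minor.

F#m — vi in A major, iv in C# minor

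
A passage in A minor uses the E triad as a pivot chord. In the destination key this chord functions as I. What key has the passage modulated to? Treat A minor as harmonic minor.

The numeral I denotes a major triad on scale degree 1. With E on degree 1, the tonic of the new key is E.
Degree 1 carries a major triad in major keys, so the destination is E major.
Check: the diatonic triads of E major are E (I), F♯m (ii), G♯m (iii), A (IV), B (V), C♯m (vi), D♯dim (vii°) — E is indeed I.

E major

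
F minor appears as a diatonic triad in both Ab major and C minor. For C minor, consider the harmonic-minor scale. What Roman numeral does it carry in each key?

vi in Ab major; iv in C minor

The scale of Ab major is Ab Bb C Db Eb F G; F is degree 6, and the triad built there (F-Ab-C) is minor, so it is vi.
The scale of C minor (harmonic minor) is C D Eb F G Ab B; F is degree 4, and the triad built there (F-Ab-C) is minor, so it is iv.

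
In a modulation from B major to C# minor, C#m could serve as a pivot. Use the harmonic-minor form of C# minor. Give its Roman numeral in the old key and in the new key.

The scale of B major is B C# D# E F# G# A#; C# is degree 2, and the triad built there (C#-E-G#) is minor, so it is ii.
The scale of C# minor (harmonic minor) is C# D# E F# G# A B#; C# is degree 1, and the triad built there (C#-E-G#) is minor, so it is i.

ii in B major; i in C# minor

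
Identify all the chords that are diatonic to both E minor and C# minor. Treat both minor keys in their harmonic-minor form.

Triads in E minor (harmonic minor): Em (i), F#dim (ii°), Gaug (III+), Am (iv), B (V), C (VI), D#dim (vii°).
Triads in C# minor (harmonic minor): C#m (i), D#dim (ii°), Eaug (III+), F#m (iv), G# (V), A (VI), B#dim (vii°).
Shared triads with their functions: D#dim (vii° in E minor, ii° in C# minor).

D#dim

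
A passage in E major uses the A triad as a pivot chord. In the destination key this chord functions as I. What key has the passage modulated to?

A major

The numeral I denotes a major triad on scale degree 1. With A on degree 1, the tonic of the new key is A.
Degree 1 carries a major triad in major keys, so the destination is A major.
Check: the diatonic triads of A major are A (I), Bm (ii), C#m (iii), D (IV), E (V), F#m (vi), G#dim (vii°) — A is indeed I.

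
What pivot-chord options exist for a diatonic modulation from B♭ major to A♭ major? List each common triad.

Cm, E♭

Triads in B♭ major: B♭ major (I), C minor (ii), D minor (iii), E♭ major (IV), F major (V), G minor (vi), A diminished (vii°).
Triads in A♭ major: A♭ major (I), B♭ minor (ii), C minor (iii), D♭ major (IV), E♭ major (V), F minor (vi), G diminished (vii°).
Shared triads with their functions: C minor (ii in B♭ major, iii in A♭ major); E♭ major (IV in B♭ major, V in A♭ major).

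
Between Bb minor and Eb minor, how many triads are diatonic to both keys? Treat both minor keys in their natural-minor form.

Diatonic triads of Bb minor (natural minor): Bb minor (i), C diminished (ii°), Db major (III), Eb minor (iv), F minor (v), Gb major (VI), Ab major (VII).
Diatonic triads of Eb minor (natural minor): Eb minor (i), F diminished (ii°), Gb major (III), Ab minor (iv), Bb minor (v), Cb major (VI), Db major (VII).
Matching root and quality in both lists: Bb minor, Db major, Eb minor, Gb major.
That gives 4 common triads.

4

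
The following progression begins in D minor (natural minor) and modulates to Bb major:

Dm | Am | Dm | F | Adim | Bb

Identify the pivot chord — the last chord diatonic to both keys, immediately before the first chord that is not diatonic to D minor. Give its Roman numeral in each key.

F — III in D minor, V in Bb major

Chords diatonic to D minor: Dm, Edim, F, Gm, Am, Bb, C.
Reading the progression, the first chord not in that set is Adim, so the modulation leaves D minor there.
The chord immediately before Adim is F, which is diatonic to both keys: III in D minor and V in Bb major.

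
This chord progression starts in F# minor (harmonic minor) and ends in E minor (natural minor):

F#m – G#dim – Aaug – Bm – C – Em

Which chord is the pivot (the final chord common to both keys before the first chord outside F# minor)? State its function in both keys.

Chords diatonic to F# minor: F#m, G#dim, Aaug, Bm, C#, D, E#dim.
Reading the progression, the first chord not in that set is C, so the modulation leaves F# minor there.
The chord immediately before C is Bm, which is diatonic to both keys: iv in F# minor and v in E minor.

Bm — iv in F# minor, v in E minor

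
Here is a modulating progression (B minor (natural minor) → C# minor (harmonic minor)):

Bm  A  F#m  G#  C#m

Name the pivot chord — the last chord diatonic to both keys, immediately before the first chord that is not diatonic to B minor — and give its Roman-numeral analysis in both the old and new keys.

Chords diatonic to B minor: Bm, C#dim, D, Em, F#m, G, A.
Reading the progression, the first chord not in that set is G#, so the modulation leaves B minor there.
The chord immediately before G# is F#m, which is diatonic to both keys: v in B minor and iv in C# minor.

F#m — v in B minor, iv in C# minor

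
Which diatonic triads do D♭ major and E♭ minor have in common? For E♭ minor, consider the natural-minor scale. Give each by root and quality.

D♭, E♭m, G♭, B♭m

Triads in D♭ major: D♭ (I), E♭m (ii), Fm (iii), G♭ (IV), A♭ (V), B♭m (vi), Cdim (vii°).
Triads in E♭ minor (natural minor): E♭m (i), Fdim (ii°), G♭ (III), A♭m (iv), B♭m (v), C♭ (VI), D♭ (VII).
Shared triads with their functions: D♭ (I in D♭ major, VII in E♭ minor); E♭m (ii in D♭ major, i in E♭ minor); G♭ (IV in D♭ major, III in E♭ minor); B♭m (vi in D♭ major, v in E♭ minor).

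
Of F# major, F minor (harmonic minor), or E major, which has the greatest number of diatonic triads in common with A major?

Triads of A major: A (I), Bm (ii), C#m (iii), D (IV), E (V), F#m (vi), G#dim (vii°).
F# major shares 0: none.
F minor (harmonic minor) shares 0: none.
E major shares 4: A, C#m, E, F#m.
The most common triads (4) are shared with E major.

E major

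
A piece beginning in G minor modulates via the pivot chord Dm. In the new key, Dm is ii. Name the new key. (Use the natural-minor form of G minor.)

C major

The numeral ii denotes a minor triad on scale degree 2. With D on degree 2, the tonic of the new key is C.
Degree 2 carries a minor triad in major keys, so the destination is C major.
Check: the diatonic triads of C major are C (I), Dm (ii), Em (iii), F (IV), G (V), Am (vi), Bdim (vii°) — Dm is indeed ii.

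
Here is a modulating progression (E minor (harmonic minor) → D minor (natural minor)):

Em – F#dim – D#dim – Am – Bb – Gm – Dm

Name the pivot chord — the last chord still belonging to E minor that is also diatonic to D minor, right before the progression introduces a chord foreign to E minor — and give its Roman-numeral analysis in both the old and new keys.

Am — iv in E minor, v in D minor

Chords diatonic to E minor: Em, F#dim, Gaug, Am, B, C, D#dim.
Reading the progression, the first chord not in that set is Bb, so the modulation leaves E minor there.
The chord immediately before Bb is Am, which is diatonic to both keys: iv in E minor and v in D minor.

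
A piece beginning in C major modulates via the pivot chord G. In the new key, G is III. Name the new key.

The numeral III denotes a major triad on scale degree 3. With G on degree 3, the tonic of the new key is E.
Degree 3 carries a major triad in natural-minor keys, so the destination is E minor.
Check: the diatonic triads of E minor (natural minor) are Em (i), F#dim (ii°), G (III), Am (iv), Bm (v), C (VI), D (VII) — G is indeed III.

E minor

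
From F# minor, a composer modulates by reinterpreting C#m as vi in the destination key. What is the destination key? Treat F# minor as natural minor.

The numeral vi denotes a minor triad on scale degree 6. With C# on degree 6, the tonic of the new key is E.
Degree 6 carries a minor triad in major keys, so the destination is E major.
Check: the diatonic triads of E major are E (I), F#m (ii), G#m (iii), A (IV), B (V), C#m (vi), D#dim (vii°) — C#m is indeed vi.

E major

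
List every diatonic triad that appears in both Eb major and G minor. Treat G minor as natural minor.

Eb, Gm, Bb, Cm

Triads in Eb major: Eb (I), Fm (ii), Gm (iii), Ab (IV), Bb (V), Cm (vi), Ddim (vii°).
Triads in G minor (natural minor): Gm (i), Adim (ii°), Bb (III), Cm (iv), Dm (v), Eb (VI), F (VII).
Shared triads with their functions: Eb (I in Eb major, VI in G minor); Gm (iii in Eb major, i in G minor); Bb (V in Eb major, III in G minor); Cm (vi in Eb major, iv in G minor).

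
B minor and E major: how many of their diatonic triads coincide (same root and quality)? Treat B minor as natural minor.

2

Diatonic triads of B minor (natural minor): B minor (i), C# diminished (ii°), D major (III), E minor (iv), F# minor (v), G major (VI), A major (VII).
Diatonic triads of E major: E major (I), F# minor (ii), G# minor (iii), A major (IV), B major (V), C# minor (vi), D# diminished (vii°).
Matching root and quality in both lists: F# minor, A major.
That gives 2 common triads.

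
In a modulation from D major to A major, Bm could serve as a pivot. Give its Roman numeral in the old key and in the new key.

vi in D major; ii in A major

The scale of D major is D E F# G A B C#; B is degree 6, and the triad built there (B-D-F#) is minor, so it is vi.
The scale of A major is A B C# D E F# G#; B is degree 2, and the triad built there (B-D-F#) is minor, so it is ii.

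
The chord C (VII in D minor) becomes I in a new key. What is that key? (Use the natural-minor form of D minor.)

C major

The numeral I denotes a major triad on scale degree 1. With C on degree 1, the tonic of the new key is C.
Degree 1 carries a major triad in major keys, so the destination is C major.
Check: the diatonic triads of C major are C (I), Dm (ii), Em (iii), F (IV), G (V), Am (vi), Bdim (vii°) — C is indeed I.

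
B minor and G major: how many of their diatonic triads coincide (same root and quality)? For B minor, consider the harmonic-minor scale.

3

Diatonic triads of B minor (harmonic minor): Bm (i), C#dim (ii°), Daug (III+), Em (iv), F# (V), G (VI), A#dim (vii°).
Diatonic triads of G major: G (I), Am (ii), Bm (iii), C (IV), D (V), Em (vi), F#dim (vii°).
Matching root and quality in both lists: Bm, Em, G.
That gives 3 common triads.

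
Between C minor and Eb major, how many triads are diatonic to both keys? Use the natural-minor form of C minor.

7

Diatonic triads of C minor (natural minor): Cm (i), Ddim (ii°), Eb (III), Fm (iv), Gm (v), Ab (VI), Bb (VII).
Diatonic triads of Eb major: Eb (I), Fm (ii), Gm (iii), Ab (IV), Bb (V), Cm (vi), Ddim (vii°).
Matching root and quality in both lists: Cm, Ddim, Eb, Fm, Gm, Ab, Bb.
That gives 7 common triads.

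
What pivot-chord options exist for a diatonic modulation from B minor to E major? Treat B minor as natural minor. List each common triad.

Triads in B minor (natural minor): Bm (i), C#dim (ii°), D (III), Em (iv), F#m (v), G (VI), A (VII).
Triads in E major: E (I), F#m (ii), G#m (iii), A (IV), B (V), C#m (vi), D#dim (vii°).
Shared triads with their functions: F#m (v in B minor, ii in E major); A (VII in B minor, IV in E major).

F#m, A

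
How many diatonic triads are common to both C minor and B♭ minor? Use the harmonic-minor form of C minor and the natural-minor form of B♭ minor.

2

Diatonic triads of C minor (harmonic minor): C minor (i), D diminished (ii°), E♭ augmented (III+), F minor (iv), G major (V), A♭ major (VI), B diminished (vii°).
Diatonic triads of B♭ minor (natural minor): B♭ minor (i), C diminished (ii°), D♭ major (III), E♭ minor (iv), F minor (v), G♭ major (VI), A♭ major (VII).
Matching root and quality in both lists: F minor, A♭ major.
That gives 2 common triads.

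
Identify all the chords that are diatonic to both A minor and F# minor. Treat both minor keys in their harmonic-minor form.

G#dim

Triads in A minor (harmonic minor): Am (i), Bdim (ii°), Caug (III+), Dm (iv), E (V), F (VI), G#dim (vii°).
Triads in F# minor (harmonic minor): F#m (i), G#dim (ii°), Aaug (III+), Bm (iv), C# (V), D (VI), E#dim (vii°).
Shared triads with their functions: G#dim (vii° in A minor, ii° in F# minor).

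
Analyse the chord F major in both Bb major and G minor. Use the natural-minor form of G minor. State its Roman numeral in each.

V in Bb major; VII in G minor

The scale of Bb major is Bb C D Eb F G A; F is degree 5, and the triad built there (F-A-C) is major, so it is V.
The scale of G minor (natural minor) is G A Bb C D Eb F; F is degree 7, and the triad built there (F-A-C) is major, so it is VII.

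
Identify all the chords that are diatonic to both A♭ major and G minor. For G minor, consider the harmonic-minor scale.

Cm, E♭

Triads in A♭ major: A♭ (I), B♭m (ii), Cm (iii), D♭ (IV), E♭ (V), Fm (vi), Gdim (vii°).
Triads in G minor (harmonic minor): Gm (i), Adim (ii°), B♭aug (III+), Cm (iv), D (V), E♭ (VI), F♯dim (vii°).
Shared triads with their functions: Cm (iii in A♭ major, iv in G minor); E♭ (V in A♭ major, VI in G minor).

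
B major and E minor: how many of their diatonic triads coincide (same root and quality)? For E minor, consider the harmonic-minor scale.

1

Diatonic triads of B major: B major (I), C# minor (ii), D# minor (iii), E major (IV), F# major (V), G# minor (vi), A# diminished (vii°).
Diatonic triads of E minor (harmonic minor): E minor (i), F# diminished (ii°), G augmented (III+), A minor (iv), B major (V), C major (VI), D# diminished (vii°).
Matching root and quality in both lists: B major.
That gives 1 common triad.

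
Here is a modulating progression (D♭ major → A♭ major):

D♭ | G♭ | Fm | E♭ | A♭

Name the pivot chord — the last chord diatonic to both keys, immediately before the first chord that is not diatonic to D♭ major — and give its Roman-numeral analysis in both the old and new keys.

Fm — iii in D♭ major, vi in A♭ major

Chords diatonic to D♭ major: D♭, E♭m, Fm, G♭, A♭, B♭m, Cdim.
Reading the progression, the first chord not in that set is E♭, so the modulation leaves D♭ major there.
The chord immediately before E♭ is Fm, which is diatonic to both keys: iii in D♭ major and vi in A♭ major.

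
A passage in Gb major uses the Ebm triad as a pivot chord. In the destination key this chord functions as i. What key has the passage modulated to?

Eb minor

The numeral i denotes a minor triad on scale degree 1. With Eb on degree 1, the tonic of the new key is Eb.
Degree 1 carries a minor triad in minor keys, so the destination is Eb minor.
Check: the diatonic triads of Eb minor (natural minor) are Ebm (i), Fdim (ii°), Gb (III), Abm (iv), Bbm (v), Cb (VI), Db (VII) — Ebm is indeed i.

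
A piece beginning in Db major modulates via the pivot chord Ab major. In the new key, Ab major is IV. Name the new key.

Eb major

The numeral IV denotes a major triad on scale degree 4. With Ab on degree 4, the tonic of the new key is Eb.
Degree 4 carries a major triad in major keys, so the destination is Eb major.
Check: the diatonic triads of Eb major are Eb (I), Fm (ii), Gm (iii), Ab (IV), Bb (V), Cm (vi), Ddim (vii°) — Ab major is indeed IV.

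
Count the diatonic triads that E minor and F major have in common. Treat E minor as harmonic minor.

2

Diatonic triads of E minor (harmonic minor): Em (i), F#dim (ii°), Gaug (III+), Am (iv), B (V), C (VI), D#dim (vii°).
Diatonic triads of F major: F (I), Gm (ii), Am (iii), Bb (IV), C (V), Dm (vi), Edim (vii°).
Matching root and quality in both lists: Am, C.
That gives 2 common triads.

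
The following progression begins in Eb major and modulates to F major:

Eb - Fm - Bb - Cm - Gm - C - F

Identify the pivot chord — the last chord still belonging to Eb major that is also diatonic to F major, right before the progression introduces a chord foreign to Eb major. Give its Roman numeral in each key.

Gm — iii in Eb major, ii in F major

Chords diatonic to Eb major: Eb, Fm, Gm, Ab, Bb, Cm, Ddim.
Reading the progression, the first chord not in that set is C, so the modulation leaves Eb major there.
The chord immediately before C is Gm, which is diatonic to both keys: iii in Eb major and ii in F major.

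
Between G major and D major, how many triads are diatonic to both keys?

Diatonic triads of G major: G (I), Am (ii), Bm (iii), C (IV), D (V), Em (vi), F♯dim (vii°).
Diatonic triads of D major: D (I), Em (ii), F♯m (iii), G (IV), A (V), Bm (vi), C♯dim (vii°).
Matching root and quality in both lists: G, Bm, D, Em.
That gives 4 common triads.

4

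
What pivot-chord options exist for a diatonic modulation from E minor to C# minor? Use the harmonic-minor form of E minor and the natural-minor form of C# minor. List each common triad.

Triads in E minor (harmonic minor): E minor (i), F# diminished (ii°), G augmented (III+), A minor (iv), B major (V), C major (VI), D# diminished (vii°).
Triads in C# minor (natural minor): C# minor (i), D# diminished (ii°), E major (III), F# minor (iv), G# minor (v), A major (VI), B major (VII).
Shared triads with their functions: B major (V in E minor, VII in C# minor); D# diminished (vii° in E minor, ii° in C# minor).

B, D#dim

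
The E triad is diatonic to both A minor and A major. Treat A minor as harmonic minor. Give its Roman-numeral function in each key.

V in A minor; V in A major

The scale of A minor (harmonic minor) is A B C D E F G#; E is degree 5, and the triad built there (E-G#-B) is major, so it is V.
The scale of A major is A B C# D E F# G#; E is degree 5, and the triad built there (E-G#-B) is major, so it is V.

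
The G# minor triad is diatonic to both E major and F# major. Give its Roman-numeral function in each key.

iii in E major; ii in F# major

The scale of E major is E F# G# A B C# D#; G# is degree 3, and the triad built there (G#-B-D#) is minor, so it is iii.
The scale of F# major is F# G# A# B C# D# E#; G# is degree 2, and the triad built there (G#-B-D#) is minor, so it is ii.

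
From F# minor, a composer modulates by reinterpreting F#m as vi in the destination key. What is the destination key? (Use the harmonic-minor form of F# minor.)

The numeral vi denotes a minor triad on scale degree 6. With F# on degree 6, the tonic of the new key is A.
Degree 6 carries a minor triad in major keys, so the destination is A major.
Check: the diatonic triads of A major are A (I), Bm (ii), C#m (iii), D (IV), E (V), F#m (vi), G#dim (vii°) — F#m is indeed vi.

A major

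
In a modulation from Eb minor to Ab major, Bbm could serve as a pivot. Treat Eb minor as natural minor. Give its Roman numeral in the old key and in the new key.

The scale of Eb minor (natural minor) is Eb F Gb Ab Bb Cb Db; Bb is degree 5, and the triad built there (Bb-Db-F) is minor, so it is v.
The scale of Ab major is Ab Bb C Db Eb F G; Bb is degree 2, and the triad built there (Bb-Db-F) is minor, so it is ii.

v in Eb minor; ii in Ab major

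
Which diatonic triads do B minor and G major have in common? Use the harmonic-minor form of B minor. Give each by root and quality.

Triads in B minor (harmonic minor): Bm (i), C#dim (ii°), Daug (III+), Em (iv), F# (V), G (VI), A#dim (vii°).
Triads in G major: G (I), Am (ii), Bm (iii), C (IV), D (V), Em (vi), F#dim (vii°).
Shared triads with their functions: Bm (i in B minor, iii in G major); Em (iv in B minor, vi in G major); G (VI in B minor, I in G major).

Bm, Em, G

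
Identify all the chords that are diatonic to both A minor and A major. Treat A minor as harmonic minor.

Triads in A minor (harmonic minor): A minor (i), B diminished (ii°), C augmented (III+), D minor (iv), E major (V), F major (VI), G# diminished (vii°).
Triads in A major: A major (I), B minor (ii), C# minor (iii), D major (IV), E major (V), F# minor (vi), G# diminished (vii°).
Shared triads with their functions: E major (V in A minor, V in A major); G# diminished (vii° in A minor, vii° in A major).

E, G#dim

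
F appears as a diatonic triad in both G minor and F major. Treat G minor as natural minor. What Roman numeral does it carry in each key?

The scale of G minor (natural minor) is G A Bb C D Eb F; F is degree 7, and the triad built there (F-A-C) is major, so it is VII.
The scale of F major is F G A Bb C D E; F is degree 1, and the triad built there (F-A-C) is major, so it is I.

VII in G minor; I in F major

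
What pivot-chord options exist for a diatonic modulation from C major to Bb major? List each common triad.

Dm, F

Triads in C major: C (I), Dm (ii), Em (iii), F (IV), G (V), Am (vi), Bdim (vii°).
Triads in Bb major: Bb (I), Cm (ii), Dm (iii), Eb (IV), F (V), Gm (vi), Adim (vii°).
Shared triads with their functions: Dm (ii in C major, iii in Bb major); F (IV in C major, V in Bb major).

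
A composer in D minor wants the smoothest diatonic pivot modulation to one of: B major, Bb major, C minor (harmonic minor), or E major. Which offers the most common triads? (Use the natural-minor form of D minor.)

Triads of D minor (natural minor): Dm (i), Edim (ii°), F (III), Gm (iv), Am (v), Bb (VI), C (VII).
B major shares 0: none.
Bb major shares 4: Dm, F, Gm, Bb.
C minor (harmonic minor) shares 0: none.
E major shares 0: none.
The most common triads (4) are shared with Bb major.

Bb major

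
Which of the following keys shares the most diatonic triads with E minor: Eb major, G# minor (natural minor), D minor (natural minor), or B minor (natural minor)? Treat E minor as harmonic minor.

D minor

Triads of E minor (harmonic minor): E minor (i), F# diminished (ii°), G augmented (III+), A minor (iv), B major (V), C major (VI), D# diminished (vii°).
Eb major shares 0: none.
G# minor (natural minor) shares 1: B.
D minor (natural minor) shares 2: Am, C.
B minor (natural minor) shares 1: Em.
The most common triads (2) are shared with D minor.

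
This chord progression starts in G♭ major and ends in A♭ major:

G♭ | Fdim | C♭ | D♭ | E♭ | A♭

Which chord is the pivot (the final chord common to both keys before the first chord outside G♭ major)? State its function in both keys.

Chords diatonic to G♭ major: G♭, A♭m, B♭m, C♭, D♭, E♭m, Fdim.
Reading the progression, the first chord not in that set is E♭, so the modulation leaves G♭ major there.
The chord immediately before E♭ is D♭, which is diatonic to both keys: V in G♭ major and IV in A♭ major.

D♭ — V in G♭ major, IV in A♭ major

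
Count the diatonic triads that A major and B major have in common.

Diatonic triads of A major: A (I), Bm (ii), C♯m (iii), D (IV), E (V), F♯m (vi), G♯dim (vii°).
Diatonic triads of B major: B (I), C♯m (ii), D♯m (iii), E (IV), F♯ (V), G♯m (vi), A♯dim (vii°).
Matching root and quality in both lists: C♯m, E.
That gives 2 common triads.

2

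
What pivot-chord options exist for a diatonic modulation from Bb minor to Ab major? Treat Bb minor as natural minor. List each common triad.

Bbm, Db, Fm, Ab

Triads in Bb minor (natural minor): Bb minor (i), C diminished (ii°), Db major (III), Eb minor (iv), F minor (v), Gb major (VI), Ab major (VII).
Triads in Ab major: Ab major (I), Bb minor (ii), C minor (iii), Db major (IV), Eb major (V), F minor (vi), G diminished (vii°).
Shared triads with their functions: Bb minor (i in Bb minor, ii in Ab major); Db major (III in Bb minor, IV in Ab major); F minor (v in Bb minor, vi in Ab major); Ab major (VII in Bb minor, I in Ab major).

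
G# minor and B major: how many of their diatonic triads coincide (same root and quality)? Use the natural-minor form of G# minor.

7

Diatonic triads of G# minor (natural minor): G#m (i), A#dim (ii°), B (III), C#m (iv), D#m (v), E (VI), F# (VII).
Diatonic triads of B major: B (I), C#m (ii), D#m (iii), E (IV), F# (V), G#m (vi), A#dim (vii°).
Matching root and quality in both lists: G#m, A#dim, B, C#m, D#m, E, F#.
That gives 7 common triads.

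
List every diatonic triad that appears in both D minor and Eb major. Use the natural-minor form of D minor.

Gm, Bb

Triads in D minor (natural minor): D minor (i), E diminished (ii°), F major (III), G minor (iv), A minor (v), Bb major (VI), C major (VII).
Triads in Eb major: Eb major (I), F minor (ii), G minor (iii), Ab major (IV), Bb major (V), C minor (vi), D diminished (vii°).
Shared triads with their functions: G minor (iv in D minor, iii in Eb major); Bb major (VI in D minor, V in Eb major).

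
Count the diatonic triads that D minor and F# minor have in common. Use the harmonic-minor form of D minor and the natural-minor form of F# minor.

1

Diatonic triads of D minor (harmonic minor): D minor (i), E diminished (ii°), F augmented (III+), G minor (iv), A major (V), Bb major (VI), C# diminished (vii°).
Diatonic triads of F# minor (natural minor): F# minor (i), G# diminished (ii°), A major (III), B minor (iv), C# minor (v), D major (VI), E major (VII).
Matching root and quality in both lists: A major.
That gives 1 common triad.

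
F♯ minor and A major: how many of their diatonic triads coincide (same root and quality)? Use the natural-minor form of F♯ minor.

7

Diatonic triads of F♯ minor (natural minor): F♯m (i), G♯dim (ii°), A (III), Bm (iv), C♯m (v), D (VI), E (VII).
Diatonic triads of A major: A (I), Bm (ii), C♯m (iii), D (IV), E (V), F♯m (vi), G♯dim (vii°).
Matching root and quality in both lists: F♯m, G♯dim, A, Bm, C♯m, D, E.
That gives 7 common triads.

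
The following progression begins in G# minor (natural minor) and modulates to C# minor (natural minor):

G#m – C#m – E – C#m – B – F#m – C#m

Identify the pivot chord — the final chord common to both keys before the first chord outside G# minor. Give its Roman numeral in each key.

Chords diatonic to G# minor: G#m, A#dim, B, C#m, D#m, E, F#.
Reading the progression, the first chord not in that set is F#m, so the modulation leaves G# minor there.
The chord immediately before F#m is B, which is diatonic to both keys: III in G# minor and VII in C# minor.

B — III in G# minor, VII in C# minor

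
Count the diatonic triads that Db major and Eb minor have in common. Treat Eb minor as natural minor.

Diatonic triads of Db major: Db major (I), Eb minor (ii), F minor (iii), Gb major (IV), Ab major (V), Bb minor (vi), C diminished (vii°).
Diatonic triads of Eb minor (natural minor): Eb minor (i), F diminished (ii°), Gb major (III), Ab minor (iv), Bb minor (v), Cb major (VI), Db major (VII).
Matching root and quality in both lists: Db major, Eb minor, Gb major, Bb minor.
That gives 4 common triads.

4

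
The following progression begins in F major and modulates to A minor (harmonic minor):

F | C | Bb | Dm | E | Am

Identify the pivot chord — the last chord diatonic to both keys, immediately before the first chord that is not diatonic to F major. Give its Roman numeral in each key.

Dm — vi in F major, iv in A minor

Chords diatonic to F major: F, Gm, Am, Bb, C, Dm, Edim.
Reading the progression, the first chord not in that set is E, so the modulation leaves F major there.
The chord immediately before E is Dm, which is diatonic to both keys: vi in F major and iv in A minor.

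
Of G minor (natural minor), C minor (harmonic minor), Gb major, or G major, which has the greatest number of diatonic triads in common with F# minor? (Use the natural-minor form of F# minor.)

G major

Triads of F# minor (natural minor): F#m (i), G#dim (ii°), A (III), Bm (iv), C#m (v), D (VI), E (VII).
G minor (natural minor) shares 0: none.
C minor (harmonic minor) shares 0: none.
Gb major shares 0: none.
G major shares 2: Bm, D.
The most common triads (2) are shared with G major.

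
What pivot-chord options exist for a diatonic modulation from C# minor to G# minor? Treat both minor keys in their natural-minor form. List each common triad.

C#m, E, G#m, B

Triads in C# minor (natural minor): C# minor (i), D# diminished (ii°), E major (III), F# minor (iv), G# minor (v), A major (VI), B major (VII).
Triads in G# minor (natural minor): G# minor (i), A# diminished (ii°), B major (III), C# minor (iv), D# minor (v), E major (VI), F# major (VII).
Shared triads with their functions: C# minor (i in C# minor, iv in G# minor); E major (III in C# minor, VI in G# minor); G# minor (v in C# minor, i in G# minor); B major (VII in C# minor, III in G# minor).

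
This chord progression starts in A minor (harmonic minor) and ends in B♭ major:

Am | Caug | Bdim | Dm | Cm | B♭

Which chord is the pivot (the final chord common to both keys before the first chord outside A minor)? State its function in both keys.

Dm — iv in A minor, iii in B♭ major

Chords diatonic to A minor: Am, Bdim, Caug, Dm, E, F, G♯dim.
Reading the progression, the first chord not in that set is Cm, so the modulation leaves A minor there.
The chord immediately before Cm is Dm, which is diatonic to both keys: iv in A minor and iii in B♭ major.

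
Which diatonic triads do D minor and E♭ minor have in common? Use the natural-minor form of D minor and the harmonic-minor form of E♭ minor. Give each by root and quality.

Triads in D minor (natural minor): D minor (i), E diminished (ii°), F major (III), G minor (iv), A minor (v), B♭ major (VI), C major (VII).
Triads in E♭ minor (harmonic minor): E♭ minor (i), F diminished (ii°), G♭ augmented (III+), A♭ minor (iv), B♭ major (V), C♭ major (VI), D diminished (vii°).
Shared triads with their functions: B♭ major (VI in D minor, V in E♭ minor).

B♭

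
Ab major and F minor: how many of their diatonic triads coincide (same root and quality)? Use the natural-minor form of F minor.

Diatonic triads of Ab major: Ab (I), Bbm (ii), Cm (iii), Db (IV), Eb (V), Fm (vi), Gdim (vii°).
Diatonic triads of F minor (natural minor): Fm (i), Gdim (ii°), Ab (III), Bbm (iv), Cm (v), Db (VI), Eb (VII).
Matching root and quality in both lists: Ab, Bbm, Cm, Db, Eb, Fm, Gdim.
That gives 7 common triads.

7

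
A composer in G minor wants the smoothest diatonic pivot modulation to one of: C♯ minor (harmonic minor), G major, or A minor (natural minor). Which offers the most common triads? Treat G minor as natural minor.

Triads of G minor (natural minor): G minor (i), A diminished (ii°), B♭ major (III), C minor (iv), D minor (v), E♭ major (VI), F major (VII).
C♯ minor (harmonic minor) shares 0: none.
G major shares 0: none.
A minor (natural minor) shares 2: Dm, F.
The most common triads (2) are shared with A minor.

A minor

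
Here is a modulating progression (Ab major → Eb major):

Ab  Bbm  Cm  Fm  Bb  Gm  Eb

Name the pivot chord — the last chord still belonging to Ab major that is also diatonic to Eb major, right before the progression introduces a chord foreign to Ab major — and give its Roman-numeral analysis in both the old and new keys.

Chords diatonic to Ab major: Ab, Bbm, Cm, Db, Eb, Fm, Gdim.
Reading the progression, the first chord not in that set is Bb, so the modulation leaves Ab major there.
The chord immediately before Bb is Fm, which is diatonic to both keys: vi in Ab major and ii in Eb major.

Fm — vi in Ab major, ii in Eb major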